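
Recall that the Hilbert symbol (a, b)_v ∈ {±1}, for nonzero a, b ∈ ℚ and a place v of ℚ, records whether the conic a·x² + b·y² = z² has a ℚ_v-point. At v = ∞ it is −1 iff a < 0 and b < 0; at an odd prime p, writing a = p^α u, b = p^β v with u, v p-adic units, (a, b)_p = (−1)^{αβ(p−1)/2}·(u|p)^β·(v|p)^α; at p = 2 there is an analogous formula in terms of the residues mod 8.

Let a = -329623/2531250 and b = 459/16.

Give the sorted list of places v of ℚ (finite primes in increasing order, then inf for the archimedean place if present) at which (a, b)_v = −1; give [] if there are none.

Mod squares: a ≡ -14, b ≡ 51. Check v ∈ {∞, 2, 3, 5, 7, 17, 31}.
v=2: v_2(a)=-1, v_2(b)=-4; units ≡ 1, 3 (mod 8); ε·ε+αω+βω = 0·1+-1·1+-4·0 ≡ 1  ⇒  (a,b)_2 = -1.
v=31: a=31^2·(≡13), b=31^0·(≡19) mod 31; (13|31)=-1, (19|31)=+1; (−1)^{2·0·15}·(-1)^0·(+1)^2 = +1.
v=5: a=5^-6·(≡1), b=5^0·(≡4) mod 5; (1|5)=+1, (4|5)=+1; (−1)^{-6·0·2}·(+1)^0·(+1)^-6 = +1.
v=∞: -14 < 0 and 51 > 0  ⇒  (a,b)_∞ = +1.
v=7: a=7^3·(≡5), b=7^0·(≡2) mod 7; (5|7)=-1, (2|7)=+1; (−1)^{3·0·3}·(-1)^0·(+1)^3 = +1.
v=17: a=17^0·(≡7), b=17^1·(≡7) mod 17; (7|17)=-1, (7|17)=-1; (−1)^{0·1·8}·(-1)^1·(-1)^0 = -1.
v=3: a=3^-4·(≡1), b=3^3·(≡2) mod 3; (1|3)=+1, (2|3)=-1; (−1)^{-4·3·1}·(+1)^3·(-1)^-4 = +1.
|Ram(-14, 51)| = 2, even; anisotropic at {2, 17}.

[2, 17]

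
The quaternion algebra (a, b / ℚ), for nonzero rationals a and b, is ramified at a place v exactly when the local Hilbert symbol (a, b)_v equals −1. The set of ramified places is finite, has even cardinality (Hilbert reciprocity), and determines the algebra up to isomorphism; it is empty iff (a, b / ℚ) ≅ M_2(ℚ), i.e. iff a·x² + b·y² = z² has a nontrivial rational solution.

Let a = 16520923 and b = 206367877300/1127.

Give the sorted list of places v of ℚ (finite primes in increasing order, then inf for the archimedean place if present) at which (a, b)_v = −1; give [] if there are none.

[2, 17, 29, 47]

(a, b) ≡ (16520923, 971819) mod (ℚ^×)²; places V = {2, 5, 7, 13, 17, 23, 29, 31, 47, ∞}.
(a,b)_23: α=1, u≡11; β=-1, v≡18 (mod 23); (11|23)=-1, (18|23)=+1; sign (−1)^1·-1^-1·+1^1 = +1.
(a,b)_5: α=0, u≡3; β=2, v≡1 (mod 5); (3|5)=-1, (1|5)=+1; sign (−1)^0·-1^2·+1^0 = +1.
(a,b)_13: α=0, u≡3; β=2, v≡9 (mod 13); (3|13)=+1, (9|13)=+1; sign (−1)^0·+1^2·+1^0 = +1.
(a,b)_17: α=1, u≡14; β=2, v≡10 (mod 17); (14|17)=-1, (10|17)=-1; sign (−1)^0·-1^2·-1^1 = -1.
(a,b)_∞: sgn(16520923)=+, sgn(971819)=+, so +1.
(a,b)_47: α=1, u≡43; β=1, v≡41 (mod 47); (43|47)=-1, (41|47)=-1; sign (−1)^1·-1^1·-1^1 = -1.
(a,b)_7: α=0, u≡6; β=-2, v≡2 (mod 7); (6|7)=-1, (2|7)=+1; sign (−1)^0·-1^-2·+1^0 = +1.
(a,b)_2: α=0, β=2; u≡3, v≡3 (mod 8); ε(u)ε(v)=1·1, αω(v)=0·1, βω(u)=2·1; sum ≡ 1  ⇒  -1.
(a,b)_31: α=1, u≡12; β=1, v≡18 (mod 31); (12|31)=-1, (18|31)=+1; sign (−1)^1·-1^1·+1^1 = +1.
(a,b)_29: α=1, u≡11; β=1, v≡24 (mod 29); (11|29)=-1, (24|29)=+1; sign (−1)^0·-1^1·+1^1 = -1.
Ram(16520923, 971819) = {2, 17, 29, 47}; no ℚ_2-point on the conic.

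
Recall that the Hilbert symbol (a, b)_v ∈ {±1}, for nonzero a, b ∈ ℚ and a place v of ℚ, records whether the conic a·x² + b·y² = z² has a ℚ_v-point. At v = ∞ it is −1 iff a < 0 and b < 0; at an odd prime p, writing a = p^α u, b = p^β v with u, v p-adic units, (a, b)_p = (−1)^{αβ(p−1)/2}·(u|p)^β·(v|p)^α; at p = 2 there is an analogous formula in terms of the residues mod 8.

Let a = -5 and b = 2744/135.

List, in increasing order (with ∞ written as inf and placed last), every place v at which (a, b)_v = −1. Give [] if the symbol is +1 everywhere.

Mod squares: a ≡ -5, b ≡ 210. Check v ∈ {∞, 2, 3, 5, 7}.
v=∞: -5 < 0 and 210 > 0  ⇒  (a,b)_∞ = +1.
v=7: a=7^0·(≡2), b=7^3·(≡4) mod 7; (2|7)=+1, (4|7)=+1; (−1)^{0·3·3}·(+1)^3·(+1)^0 = +1.
v=5: a=5^1·(≡4), b=5^-1·(≡2) mod 5; (4|5)=+1, (2|5)=-1; (−1)^{1·-1·2}·(+1)^-1·(-1)^1 = -1.
v=3: a=3^0·(≡1), b=3^-3·(≡1) mod 3; (1|3)=+1, (1|3)=+1; (−1)^{0·-3·1}·(+1)^-3·(+1)^0 = +1.
v=2: v_2(a)=0, v_2(b)=3; units ≡ 3, 1 (mod 8); ε·ε+αω+βω = 1·0+0·0+3·1 ≡ 1  ⇒  (a,b)_2 = -1.
(-5, 210 / ℚ) ramifies at {2, 5}: a division algebra.

[2, 5]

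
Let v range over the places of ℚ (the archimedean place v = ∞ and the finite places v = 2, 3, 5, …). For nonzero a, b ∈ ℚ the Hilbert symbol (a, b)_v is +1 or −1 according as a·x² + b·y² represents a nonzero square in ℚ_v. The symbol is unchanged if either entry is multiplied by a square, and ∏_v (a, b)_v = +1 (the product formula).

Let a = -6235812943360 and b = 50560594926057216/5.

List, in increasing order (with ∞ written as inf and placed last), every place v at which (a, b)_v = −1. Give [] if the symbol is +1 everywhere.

[2, 5]

Mod squares: a ≡ -24310, b ≡ 595. Check v ∈ {∞, 2, 3, 5, 7, 11, 13, 17}.
v=∞: -24310 < 0 and 595 > 0  ⇒  (a,b)_∞ = +1.
v=3: a=3^0·(≡2), b=3^4·(≡1) mod 3; (2|3)=-1, (1|3)=+1; (−1)^{0·4·1}·(-1)^4·(+1)^0 = +1.
v=5: a=5^1·(≡3), b=5^-1·(≡1) mod 5; (3|5)=-1, (1|5)=+1; (−1)^{1·-1·2}·(-1)^-1·(+1)^1 = -1.
v=17: a=17^1·(≡9), b=17^1·(≡4) mod 17; (9|17)=+1, (4|17)=+1; (−1)^{1·1·8}·(+1)^1·(+1)^1 = +1.
v=7: a=7^2·(≡1), b=7^3·(≡2) mod 7; (1|7)=+1, (2|7)=+1; (−1)^{2·3·3}·(+1)^3·(+1)^2 = +1.
v=11: a=11^3·(≡5), b=11^4·(≡1) mod 11; (5|11)=+1, (1|11)=+1; (−1)^{3·4·5}·(+1)^4·(+1)^3 = +1.
v=2: v_2(a)=9, v_2(b)=8; units ≡ 5, 3 (mod 8); ε·ε+αω+βω = 0·1+9·1+8·1 ≡ 1  ⇒  (a,b)_2 = -1.
v=13: a=13^3·(≡5), b=13^4·(≡12) mod 13; (5|13)=-1, (12|13)=+1; (−1)^{3·4·6}·(-1)^4·(+1)^3 = +1.
|Ram(-24310, 595)| = 2, even; anisotropic at {2, 5}.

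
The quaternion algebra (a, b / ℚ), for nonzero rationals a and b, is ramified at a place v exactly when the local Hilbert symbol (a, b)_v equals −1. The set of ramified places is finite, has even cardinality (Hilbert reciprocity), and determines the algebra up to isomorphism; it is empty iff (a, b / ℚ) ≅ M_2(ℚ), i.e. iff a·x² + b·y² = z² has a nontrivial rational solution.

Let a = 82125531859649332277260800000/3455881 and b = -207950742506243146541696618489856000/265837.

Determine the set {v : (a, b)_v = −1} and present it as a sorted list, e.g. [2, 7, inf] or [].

[7, 17, 23, 43]

Mod squares: a ≡ 60605, b ≡ -254459122645. Check v ∈ {∞, 2, 3, 5, 7, 11, 13, 17, 23, 29, 31, 37, 43}.
v=5: a=5^5·(≡1), b=5^3·(≡1) mod 5; (1|5)=+1, (1|5)=+1; (−1)^{5·3·2}·(+1)^3·(+1)^5 = +1.
v=43: a=43^2·(≡37), b=43^3·(≡37) mod 43; (37|43)=-1, (37|43)=-1; (−1)^{2·3·21}·(-1)^3·(-1)^2 = -1.
v=23: a=23^1·(≡6), b=23^1·(≡13) mod 23; (6|23)=+1, (13|23)=+1; (−1)^{1·1·11}·(+1)^1·(+1)^1 = -1.
v=31: a=31^1·(≡14), b=31^1·(≡24) mod 31; (14|31)=+1, (24|31)=-1; (−1)^{1·1·15}·(+1)^1·(-1)^1 = +1.
v=2: v_2(a)=12, v_2(b)=14; units ≡ 5, 3 (mod 8); ε·ε+αω+βω = 0·1+12·1+14·1 ≡ 0  ⇒  (a,b)_2 = +1.
v=∞: 60605 > 0 and -254459122645 < 0  ⇒  (a,b)_∞ = +1.
v=3: a=3^10·(≡2), b=3^10·(≡2) mod 3; (2|3)=-1, (2|3)=-1; (−1)^{10·10·1}·(-1)^10·(-1)^10 = +1.
v=29: a=29^2·(≡13), b=29^3·(≡16) mod 29; (13|29)=+1, (16|29)=+1; (−1)^{2·3·14}·(+1)^3·(+1)^2 = +1.
v=11: a=11^-2·(≡8), b=11^-2·(≡3) mod 11; (8|11)=-1, (3|11)=+1; (−1)^{-2·-2·5}·(-1)^-2·(+1)^-2 = +1.
v=7: a=7^8·(≡3), b=7^11·(≡6) mod 7; (3|7)=-1, (6|7)=-1; (−1)^{8·11·3}·(-1)^11·(-1)^8 = -1.
v=13: a=13^-4·(≡1), b=13^-3·(≡1) mod 13; (1|13)=+1, (1|13)=+1; (−1)^{-4·-3·6}·(+1)^-3·(+1)^-4 = +1.
v=17: a=17^1·(≡7), b=17^1·(≡8) mod 17; (7|17)=-1, (8|17)=+1; (−1)^{1·1·8}·(-1)^1·(+1)^1 = -1.
v=37: a=37^0·(≡36), b=37^1·(≡8) mod 37; (36|37)=+1, (8|37)=-1; (−1)^{0·1·18}·(+1)^1·(-1)^0 = +1.
(60605, -254459122645 / ℚ) ramifies at {7, 17, 23, 43}: a division algebra.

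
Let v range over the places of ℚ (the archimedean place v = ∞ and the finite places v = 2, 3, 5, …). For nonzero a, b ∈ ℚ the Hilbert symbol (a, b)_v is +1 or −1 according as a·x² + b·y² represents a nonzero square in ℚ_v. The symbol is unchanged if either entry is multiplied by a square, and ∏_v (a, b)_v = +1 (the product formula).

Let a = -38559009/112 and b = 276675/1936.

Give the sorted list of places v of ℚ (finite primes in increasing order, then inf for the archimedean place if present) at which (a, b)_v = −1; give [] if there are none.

Mod squares: a ≡ -320943, b ≡ 11067. Check v ∈ {∞, 2, 3, 5, 7, 11, 17, 29, 31}.
v=7: a=7^-1·(≡4), b=7^1·(≡6) mod 7; (4|7)=+1, (6|7)=-1; (−1)^{-1·1·3}·(+1)^1·(-1)^-1 = +1.
v=5: a=5^0·(≡3), b=5^2·(≡2) mod 5; (3|5)=-1, (2|5)=-1; (−1)^{0·2·2}·(-1)^2·(-1)^0 = +1.
v=17: a=17^1·(≡15), b=17^1·(≡14) mod 17; (15|17)=+1, (14|17)=-1; (−1)^{1·1·8}·(+1)^1·(-1)^1 = -1.
v=31: a=31^1·(≡28), b=31^1·(≡2) mod 31; (28|31)=+1, (2|31)=+1; (−1)^{1·1·15}·(+1)^1·(+1)^1 = -1.
v=2: v_2(a)=-4, v_2(b)=-4; units ≡ 1, 3 (mod 8); ε·ε+αω+βω = 0·1+-4·1+-4·0 ≡ 0  ⇒  (a,b)_2 = +1.
v=3: a=3^1·(≡2), b=3^1·(≡2) mod 3; (2|3)=-1, (2|3)=-1; (−1)^{1·1·1}·(-1)^1·(-1)^1 = -1.
v=∞: -320943 < 0 and 11067 > 0  ⇒  (a,b)_∞ = +1.
v=29: a=29^3·(≡11), b=29^0·(≡2) mod 29; (11|29)=-1, (2|29)=-1; (−1)^{3·0·14}·(-1)^0·(-1)^3 = -1.
v=11: a=11^0·(≡3), b=11^-2·(≡5) mod 11; (3|11)=+1, (5|11)=+1; (−1)^{0·-2·5}·(+1)^-2·(+1)^0 = +1.
|Ram(-320943, 11067)| = 4, even; anisotropic at {3, 17, 29, 31}.

[3, 17, 29, 31]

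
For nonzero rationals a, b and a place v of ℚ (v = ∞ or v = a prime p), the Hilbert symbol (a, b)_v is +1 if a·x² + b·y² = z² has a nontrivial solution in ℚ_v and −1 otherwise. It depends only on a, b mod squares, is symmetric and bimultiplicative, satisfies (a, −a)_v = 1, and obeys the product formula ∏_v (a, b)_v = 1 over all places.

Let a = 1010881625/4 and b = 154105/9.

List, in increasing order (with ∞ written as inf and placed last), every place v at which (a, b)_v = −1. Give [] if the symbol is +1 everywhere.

Mod squares: a ≡ 40435265, b ≡ 3145. Check v ∈ {∞, 2, 3, 5, 7, 13, 17, 23, 37, 43}.
v=∞: 40435265 > 0 and 3145 > 0  ⇒  (a,b)_∞ = +1.
v=13: a=13^1·(≡10), b=13^0·(≡9) mod 13; (10|13)=+1, (9|13)=+1; (−1)^{1·0·6}·(+1)^0·(+1)^1 = +1.
v=5: a=5^3·(≡2), b=5^1·(≡4) mod 5; (2|5)=-1, (4|5)=+1; (−1)^{3·1·2}·(-1)^1·(+1)^3 = -1.
v=3: a=3^0·(≡2), b=3^-2·(≡1) mod 3; (2|3)=-1, (1|3)=+1; (−1)^{0·-2·1}·(-1)^-2·(+1)^0 = +1.
v=37: a=37^1·(≡35), b=37^1·(≡27) mod 37; (35|37)=-1, (27|37)=+1; (−1)^{1·1·18}·(-1)^1·(+1)^1 = -1.
v=2: v_2(a)=-2, v_2(b)=0; units ≡ 1, 1 (mod 8); ε·ε+αω+βω = 0·0+-2·0+0·0 ≡ 0  ⇒  (a,b)_2 = +1.
v=43: a=43^1·(≡11), b=43^0·(≡4) mod 43; (11|43)=+1, (4|43)=+1; (−1)^{1·0·21}·(+1)^0·(+1)^1 = +1.
v=23: a=23^1·(≡2), b=23^0·(≡21) mod 23; (2|23)=+1, (21|23)=-1; (−1)^{1·0·11}·(+1)^0·(-1)^1 = -1.
v=7: a=7^0·(≡3), b=7^2·(≡1) mod 7; (3|7)=-1, (1|7)=+1; (−1)^{0·2·3}·(-1)^2·(+1)^0 = +1.
v=17: a=17^1·(≡14), b=17^1·(≡8) mod 17; (14|17)=-1, (8|17)=+1; (−1)^{1·1·8}·(-1)^1·(+1)^1 = -1.
Ram(40435265, 3145) = {5, 17, 23, 37}; no ℚ_5-point on the conic.

[5, 17, 23, 37]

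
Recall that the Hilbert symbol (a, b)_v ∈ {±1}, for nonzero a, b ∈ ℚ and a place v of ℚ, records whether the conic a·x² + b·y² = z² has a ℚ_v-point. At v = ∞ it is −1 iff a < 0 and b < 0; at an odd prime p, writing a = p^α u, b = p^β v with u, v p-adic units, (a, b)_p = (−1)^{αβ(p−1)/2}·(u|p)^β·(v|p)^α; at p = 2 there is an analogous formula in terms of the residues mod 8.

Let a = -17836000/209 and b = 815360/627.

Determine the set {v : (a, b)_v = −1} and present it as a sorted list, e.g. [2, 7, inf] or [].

[2, 5]

(a, b) ≡ (-190190, 40755) mod (ℚ^×)²; places V = {2, 3, 5, 7, 11, 13, 19, ∞}.
(a,b)_3: α=0, u≡1; β=-1, v≡1 (mod 3); (1|3)=+1, (1|3)=+1; sign (−1)^0·+1^-1·+1^0 = +1.
(a,b)_13: α=1, u≡7; β=1, v≡7 (mod 13); (7|13)=-1, (7|13)=-1; sign (−1)^0·-1^1·-1^1 = +1.
(a,b)_∞: sgn(-190190)=−, sgn(40755)=+, so +1.
(a,b)_19: α=-1, u≡2; β=-1, v≡5 (mod 19); (2|19)=-1, (5|19)=+1; sign (−1)^1·-1^-1·+1^-1 = +1.
(a,b)_2: α=5, β=8; u≡1, v≡3 (mod 8); ε(u)ε(v)=0·1, αω(v)=5·1, βω(u)=8·0; sum ≡ 1  ⇒  -1.
(a,b)_11: α=-1, u≡2; β=-1, v≡9 (mod 11); (2|11)=-1, (9|11)=+1; sign (−1)^1·-1^-1·+1^-1 = +1.
(a,b)_7: α=3, u≡4; β=2, v≡2 (mod 7); (4|7)=+1, (2|7)=+1; sign (−1)^0·+1^2·+1^3 = +1.
(a,b)_5: α=3, u≡3; β=1, v≡1 (mod 5); (3|5)=-1, (1|5)=+1; sign (−1)^0·-1^1·+1^3 = -1.
|Ram(-190190, 40755)| = 2, even; anisotropic at {2, 5}.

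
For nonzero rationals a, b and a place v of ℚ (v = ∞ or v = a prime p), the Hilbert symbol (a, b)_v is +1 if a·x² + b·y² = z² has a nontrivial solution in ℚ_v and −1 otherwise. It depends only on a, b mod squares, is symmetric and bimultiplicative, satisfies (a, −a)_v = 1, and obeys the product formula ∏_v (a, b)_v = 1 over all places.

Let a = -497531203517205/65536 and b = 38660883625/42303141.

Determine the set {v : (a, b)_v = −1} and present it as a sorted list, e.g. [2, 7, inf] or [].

[3, 23]

(a, b) ≡ (-6697405, 76245) mod (ℚ^×)²; places V = {2, 3, 5, 7, 11, 13, 17, 19, 23, 29, ∞}.
(a,b)_∞: sgn(-6697405)=−, sgn(76245)=+, so +1.
(a,b)_11: α=1, u≡2; β=0, v≡1 (mod 11); (2|11)=-1, (1|11)=+1; sign (−1)^0·-1^0·+1^1 = +1.
(a,b)_2: α=-16, β=0; u≡3, v≡5 (mod 8); ε(u)ε(v)=1·0, αω(v)=-16·1, βω(u)=0·1; sum ≡ 0  ⇒  +1.
(a,b)_7: α=0, u≡5; β=2, v≡4 (mod 7); (5|7)=-1, (4|7)=+1; sign (−1)^0·-1^2·+1^0 = +1.
(a,b)_13: α=5, u≡6; β=5, v≡6 (mod 13); (6|13)=-1, (6|13)=-1; sign (−1)^0·-1^5·-1^5 = +1.
(a,b)_17: α=3, u≡5; β=1, v≡14 (mod 17); (5|17)=-1, (14|17)=-1; sign (−1)^0·-1^1·-1^3 = +1.
(a,b)_19: α=1, u≡15; β=0, v≡16 (mod 19); (15|19)=-1, (16|19)=+1; sign (−1)^0·-1^0·+1^1 = +1.
(a,b)_3: α=2, u≡2; β=-7, v≡2 (mod 3); (2|3)=-1, (2|3)=-1; sign (−1)^0·-1^-7·-1^2 = -1.
(a,b)_29: α=1, u≡17; β=-2, v≡6 (mod 29); (17|29)=-1, (6|29)=+1; sign (−1)^0·-1^-2·+1^1 = +1.
(a,b)_23: α=0, u≡21; β=-1, v≡13 (mod 23); (21|23)=-1, (13|23)=+1; sign (−1)^0·-1^-1·+1^0 = -1.
(a,b)_5: α=1, u≡4; β=3, v≡4 (mod 5); (4|5)=+1, (4|5)=+1; sign (−1)^0·+1^3·+1^1 = +1.
|Ram(-6697405, 76245)| = 2, even; anisotropic at {3, 23}.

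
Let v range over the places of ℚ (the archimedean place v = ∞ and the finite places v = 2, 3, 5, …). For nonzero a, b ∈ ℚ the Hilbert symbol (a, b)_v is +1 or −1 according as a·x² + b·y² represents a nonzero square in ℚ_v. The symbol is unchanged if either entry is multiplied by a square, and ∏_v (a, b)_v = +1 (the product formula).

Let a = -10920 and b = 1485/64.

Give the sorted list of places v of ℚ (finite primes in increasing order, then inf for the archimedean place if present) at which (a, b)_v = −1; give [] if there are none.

Mod squares: a ≡ -2730, b ≡ 165. Check v ∈ {∞, 2, 3, 5, 7, 11, 13}.
v=5: a=5^1·(≡1), b=5^1·(≡3) mod 5; (1|5)=+1, (3|5)=-1; (−1)^{1·1·2}·(+1)^1·(-1)^1 = -1.
v=7: a=7^1·(≡1), b=7^0·(≡1) mod 7; (1|7)=+1, (1|7)=+1; (−1)^{1·0·3}·(+1)^0·(+1)^1 = +1.
v=13: a=13^1·(≡5), b=13^0·(≡10) mod 13; (5|13)=-1, (10|13)=+1; (−1)^{1·0·6}·(-1)^0·(+1)^1 = +1.
v=∞: -2730 < 0 and 165 > 0  ⇒  (a,b)_∞ = +1.
v=3: a=3^1·(≡2), b=3^3·(≡1) mod 3; (2|3)=-1, (1|3)=+1; (−1)^{1·3·1}·(-1)^3·(+1)^1 = +1.
v=11: a=11^0·(≡3), b=11^1·(≡4) mod 11; (3|11)=+1, (4|11)=+1; (−1)^{0·1·5}·(+1)^1·(+1)^0 = +1.
v=2: v_2(a)=3, v_2(b)=-6; units ≡ 3, 5 (mod 8); ε·ε+αω+βω = 1·0+3·1+-6·1 ≡ 1  ⇒  (a,b)_2 = -1.
|Ram(-2730, 165)| = 2, even; anisotropic at {2, 5}.

[2, 5]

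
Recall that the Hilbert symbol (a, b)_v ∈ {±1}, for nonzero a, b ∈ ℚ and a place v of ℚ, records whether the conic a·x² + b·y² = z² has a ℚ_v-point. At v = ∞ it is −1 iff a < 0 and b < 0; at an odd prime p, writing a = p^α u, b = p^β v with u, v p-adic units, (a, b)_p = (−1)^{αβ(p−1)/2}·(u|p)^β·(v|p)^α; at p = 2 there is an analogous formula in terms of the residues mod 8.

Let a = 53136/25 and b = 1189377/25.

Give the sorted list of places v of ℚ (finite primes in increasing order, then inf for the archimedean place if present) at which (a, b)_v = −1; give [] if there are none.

[3, 29]

Mod squares: a ≡ 41, b ≡ 2697. Check v ∈ {∞, 2, 3, 5, 7, 29, 31, 41}.
v=7: a=7^0·(≡5), b=7^2·(≡1) mod 7; (5|7)=-1, (1|7)=+1; (−1)^{0·2·3}·(-1)^2·(+1)^0 = +1.
v=41: a=41^1·(≡1), b=41^0·(≡20) mod 41; (1|41)=+1, (20|41)=+1; (−1)^{1·0·20}·(+1)^0·(+1)^1 = +1.
v=2: v_2(a)=4, v_2(b)=0; units ≡ 1, 1 (mod 8); ε·ε+αω+βω = 0·0+4·0+0·0 ≡ 0  ⇒  (a,b)_2 = +1.
v=5: a=5^-2·(≡1), b=5^-2·(≡2) mod 5; (1|5)=+1, (2|5)=-1; (−1)^{-2·-2·2}·(+1)^-2·(-1)^-2 = +1.
v=∞: 41 > 0 and 2697 > 0  ⇒  (a,b)_∞ = +1.
v=3: a=3^4·(≡2), b=3^3·(≡2) mod 3; (2|3)=-1, (2|3)=-1; (−1)^{4·3·1}·(-1)^3·(-1)^4 = -1.
v=29: a=29^0·(≡27), b=29^1·(≡20) mod 29; (27|29)=-1, (20|29)=+1; (−1)^{0·1·14}·(-1)^1·(+1)^0 = -1.
v=31: a=31^0·(≡10), b=31^1·(≡7) mod 31; (10|31)=+1, (7|31)=+1; (−1)^{0·1·15}·(+1)^1·(+1)^0 = +1.
Ram(41, 2697) = {3, 29}; no ℚ_3-point on the conic.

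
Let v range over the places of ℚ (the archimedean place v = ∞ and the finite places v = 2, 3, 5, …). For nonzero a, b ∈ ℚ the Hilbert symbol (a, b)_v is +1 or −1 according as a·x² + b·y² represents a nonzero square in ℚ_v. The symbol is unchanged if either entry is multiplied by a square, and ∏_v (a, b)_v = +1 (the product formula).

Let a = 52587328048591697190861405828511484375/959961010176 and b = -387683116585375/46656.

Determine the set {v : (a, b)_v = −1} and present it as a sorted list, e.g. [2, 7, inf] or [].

(a, b) ≡ (5735, -254180935) mod (ℚ^×)²; places V = {2, 3, 5, 7, 13, 19, 23, 31, 37, 41, 47, ∞}.
(a,b)_3: α=-14, u≡2; β=-6, v≡2 (mod 3); (2|3)=-1, (2|3)=-1; sign (−1)^0·-1^-6·-1^-14 = +1.
(a,b)_37: α=3, u≡28; β=1, v≡22 (mod 37); (28|37)=+1, (22|37)=-1; sign (−1)^0·+1^1·-1^3 = -1.
(a,b)_31: α=3, u≡13; β=1, v≡23 (mod 31); (13|31)=-1, (23|31)=-1; sign (−1)^1·-1^1·-1^3 = -1.
(a,b)_23: α=2, u≡1; β=1, v≡10 (mod 23); (1|23)=+1, (10|23)=-1; sign (−1)^0·+1^1·-1^2 = +1.
(a,b)_2: α=-12, β=-6; u≡7, v≡1 (mod 8); ε(u)ε(v)=1·0, αω(v)=-12·0, βω(u)=-6·0; sum ≡ 0  ⇒  +1.
(a,b)_41: α=2, u≡10; β=1, v≡26 (mod 41); (10|41)=+1, (26|41)=-1; sign (−1)^0·+1^1·-1^2 = +1.
(a,b)_47: α=2, u≡14; β=1, v≡15 (mod 47); (14|47)=+1, (15|47)=-1; sign (−1)^0·+1^1·-1^2 = +1.
(a,b)_19: α=6, u≡1; β=2, v≡11 (mod 19); (1|19)=+1, (11|19)=+1; sign (−1)^0·+1^2·+1^6 = +1.
(a,b)_5: α=7, u≡2; β=3, v≡2 (mod 5); (2|5)=-1, (2|5)=-1; sign (−1)^0·-1^3·-1^7 = +1.
(a,b)_∞: sgn(5735)=+, sgn(-254180935)=−, so +1.
(a,b)_7: α=-2, u≡2; β=0, v≡5 (mod 7); (2|7)=+1, (5|7)=-1; sign (−1)^0·+1^0·-1^-2 = +1.
(a,b)_13: α=6, u≡11; β=2, v≡11 (mod 13); (11|13)=-1, (11|13)=-1; sign (−1)^0·-1^2·-1^6 = +1.
Ram(5735, -254180935) = {31, 37}; no ℚ_31-point on the conic.

[31, 37]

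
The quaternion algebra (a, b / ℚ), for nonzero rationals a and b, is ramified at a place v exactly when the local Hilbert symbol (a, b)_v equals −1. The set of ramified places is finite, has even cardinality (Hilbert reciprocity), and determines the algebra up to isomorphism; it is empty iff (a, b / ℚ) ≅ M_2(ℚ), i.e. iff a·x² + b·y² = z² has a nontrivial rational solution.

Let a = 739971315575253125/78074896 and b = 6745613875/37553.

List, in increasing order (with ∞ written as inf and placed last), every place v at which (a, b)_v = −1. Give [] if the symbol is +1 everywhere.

[5, 7, 13, 17]

(a, b) ≡ (5, 224315) mod (ℚ^×)²; places V = {2, 5, 7, 11, 13, 17, 29, 47, ∞}.
(a,b)_13: α=2, u≡5; β=3, v≡1 (mod 13); (5|13)=-1, (1|13)=+1; sign (−1)^0·-1^3·+1^2 = -1.
(a,b)_29: α=2, u≡7; β=1, v≡15 (mod 29); (7|29)=+1, (15|29)=-1; sign (−1)^0·+1^1·-1^2 = +1.
(a,b)_17: α=2, u≡7; β=-1, v≡14 (mod 17); (7|17)=-1, (14|17)=-1; sign (−1)^0·-1^-1·-1^2 = -1.
(a,b)_2: α=-4, β=0; u≡5, v≡3 (mod 8); ε(u)ε(v)=0·1, αω(v)=-4·1, βω(u)=0·1; sum ≡ 0  ⇒  +1.
(a,b)_47: α=-4, u≡20; β=-2, v≡40 (mod 47); (20|47)=-1, (40|47)=-1; sign (−1)^0·-1^-2·-1^-4 = +1.
(a,b)_7: α=8, u≡5; β=1, v≡6 (mod 7); (5|7)=-1, (6|7)=-1; sign (−1)^0·-1^1·-1^8 = -1.
(a,b)_11: α=0, u≡5; β=2, v≡5 (mod 11); (5|11)=+1, (5|11)=+1; sign (−1)^0·+1^2·+1^0 = +1.
(a,b)_5: α=5, u≡1; β=3, v≡2 (mod 5); (1|5)=+1, (2|5)=-1; sign (−1)^0·+1^3·-1^5 = -1.
(a,b)_∞: sgn(5)=+, sgn(224315)=+, so +1.
|Ram(5, 224315)| = 4, even; anisotropic at {5, 7, 13, 17}.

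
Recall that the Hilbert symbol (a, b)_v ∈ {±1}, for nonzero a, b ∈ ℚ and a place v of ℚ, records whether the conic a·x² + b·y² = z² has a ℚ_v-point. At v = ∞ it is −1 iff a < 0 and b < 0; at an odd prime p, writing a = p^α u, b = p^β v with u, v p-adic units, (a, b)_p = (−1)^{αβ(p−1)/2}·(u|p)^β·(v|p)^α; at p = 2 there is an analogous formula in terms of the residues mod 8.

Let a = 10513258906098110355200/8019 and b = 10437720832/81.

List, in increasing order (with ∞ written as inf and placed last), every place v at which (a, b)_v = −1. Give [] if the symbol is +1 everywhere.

[11, 29]

Mod squares: a ≡ 1315237, b ≡ 42427. Check v ∈ {∞, 2, 3, 5, 7, 11, 19, 29, 31}.
v=19: a=19^3·(≡16), b=19^1·(≡8) mod 19; (16|19)=+1, (8|19)=-1; (−1)^{3·1·9}·(+1)^1·(-1)^3 = +1.
v=3: a=3^-6·(≡1), b=3^-4·(≡1) mod 3; (1|3)=+1, (1|3)=+1; (−1)^{-6·-4·1}·(+1)^-4·(+1)^-6 = +1.
v=5: a=5^2·(≡2), b=5^0·(≡2) mod 5; (2|5)=-1, (2|5)=-1; (−1)^{2·0·2}·(-1)^0·(-1)^2 = +1.
v=29: a=29^3·(≡19), b=29^1·(≡24) mod 29; (19|29)=-1, (24|29)=+1; (−1)^{3·1·14}·(-1)^1·(+1)^3 = -1.
v=7: a=7^3·(≡1), b=7^1·(≡5) mod 7; (1|7)=+1, (5|7)=-1; (−1)^{3·1·3}·(+1)^1·(-1)^3 = +1.
v=∞: 1315237 > 0 and 42427 > 0  ⇒  (a,b)_∞ = +1.
v=31: a=31^5·(≡18), b=31^2·(≡8) mod 31; (18|31)=+1, (8|31)=+1; (−1)^{5·2·15}·(+1)^2·(+1)^5 = +1.
v=11: a=11^-1·(≡6), b=11^1·(≡10) mod 11; (6|11)=-1, (10|11)=-1; (−1)^{-1·1·5}·(-1)^1·(-1)^-1 = -1.
v=2: v_2(a)=8, v_2(b)=8; units ≡ 5, 3 (mod 8); ε·ε+αω+βω = 0·1+8·1+8·1 ≡ 0  ⇒  (a,b)_2 = +1.
(1315237, 42427 / ℚ) ramifies at {11, 29}: a division algebra.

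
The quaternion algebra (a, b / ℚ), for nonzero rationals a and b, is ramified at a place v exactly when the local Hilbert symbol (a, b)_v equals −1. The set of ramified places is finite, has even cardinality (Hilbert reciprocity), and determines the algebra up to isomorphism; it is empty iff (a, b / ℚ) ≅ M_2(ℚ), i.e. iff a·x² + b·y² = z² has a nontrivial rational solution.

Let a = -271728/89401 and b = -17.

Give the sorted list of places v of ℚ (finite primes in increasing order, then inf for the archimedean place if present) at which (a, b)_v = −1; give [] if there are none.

[37, inf]

(a, b) ≡ (-1887, -17) mod (ℚ^×)²; places V = {2, 3, 13, 17, 23, 37, ∞}.
(a,b)_∞: sgn(-1887)=−, sgn(-17)=−, so -1.
(a,b)_17: α=1, u≡2; β=1, v≡16 (mod 17); (2|17)=+1, (16|17)=+1; sign (−1)^0·+1^1·+1^1 = +1.
(a,b)_2: α=4, β=0; u≡1, v≡7 (mod 8); ε(u)ε(v)=0·1, αω(v)=4·0, βω(u)=0·0; sum ≡ 0  ⇒  +1.
(a,b)_3: α=3, u≡1; β=0, v≡1 (mod 3); (1|3)=+1, (1|3)=+1; sign (−1)^0·+1^0·+1^3 = +1.
(a,b)_23: α=-2, u≡5; β=0, v≡6 (mod 23); (5|23)=-1, (6|23)=+1; sign (−1)^0·-1^0·+1^-2 = +1.
(a,b)_37: α=1, u≡35; β=0, v≡20 (mod 37); (35|37)=-1, (20|37)=-1; sign (−1)^0·-1^0·-1^1 = -1.
(a,b)_13: α=-2, u≡7; β=0, v≡9 (mod 13); (7|13)=-1, (9|13)=+1; sign (−1)^0·-1^0·+1^-2 = +1.
(-1887, -17 / ℚ) ramifies at {37, ∞}: a division algebra.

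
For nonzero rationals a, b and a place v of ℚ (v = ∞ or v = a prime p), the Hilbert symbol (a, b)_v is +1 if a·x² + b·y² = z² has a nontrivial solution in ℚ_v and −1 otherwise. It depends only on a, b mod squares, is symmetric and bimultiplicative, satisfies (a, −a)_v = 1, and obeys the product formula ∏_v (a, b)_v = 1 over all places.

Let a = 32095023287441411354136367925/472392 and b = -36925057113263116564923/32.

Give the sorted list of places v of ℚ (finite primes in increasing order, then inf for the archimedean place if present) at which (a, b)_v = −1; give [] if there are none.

[29, 37]

Mod squares: a ≡ 815542234, b ≡ -2886. Check v ∈ {∞, 2, 3, 5, 7, 13, 17, 23, 29, 31, 37, 41}.
v=17: a=17^0·(≡11), b=17^2·(≡15) mod 17; (11|17)=-1, (15|17)=+1; (−1)^{0·2·8}·(-1)^2·(+1)^0 = +1.
v=41: a=41^3·(≡16), b=41^2·(≡10) mod 41; (16|41)=+1, (10|41)=+1; (−1)^{3·2·20}·(+1)^2·(+1)^3 = +1.
v=13: a=13^3·(≡1), b=13^3·(≡3) mod 13; (1|13)=+1, (3|13)=+1; (−1)^{3·3·6}·(+1)^3·(+1)^3 = +1.
v=5: a=5^2·(≡1), b=5^0·(≡1) mod 5; (1|5)=+1, (1|5)=+1; (−1)^{2·0·2}·(+1)^0·(+1)^2 = +1.
v=23: a=23^5·(≡5), b=23^2·(≡12) mod 23; (5|23)=-1, (12|23)=+1; (−1)^{5·2·11}·(-1)^2·(+1)^5 = +1.
v=3: a=3^-10·(≡1), b=3^7·(≡1) mod 3; (1|3)=+1, (1|3)=+1; (−1)^{-10·7·1}·(+1)^7·(+1)^-10 = +1.
v=2: v_2(a)=-3, v_2(b)=-5; units ≡ 5, 5 (mod 8); ε·ε+αω+βω = 0·0+-3·1+-5·1 ≡ 0  ⇒  (a,b)_2 = +1.
v=37: a=37^1·(≡23), b=37^1·(≡26) mod 37; (23|37)=-1, (26|37)=+1; (−1)^{1·1·18}·(-1)^1·(+1)^1 = -1.
v=31: a=31^3·(≡16), b=31^2·(≡10) mod 31; (16|31)=+1, (10|31)=+1; (−1)^{3·2·15}·(+1)^2·(+1)^3 = +1.
v=7: a=7^2·(≡6), b=7^0·(≡3) mod 7; (6|7)=-1, (3|7)=-1; (−1)^{2·0·3}·(-1)^0·(-1)^2 = +1.
v=29: a=29^3·(≡1), b=29^2·(≡8) mod 29; (1|29)=+1, (8|29)=-1; (−1)^{3·2·14}·(+1)^2·(-1)^3 = -1.
v=∞: 815542234 > 0 and -2886 < 0  ⇒  (a,b)_∞ = +1.
Ram(815542234, -2886) = {29, 37}; no ℚ_29-point on the conic.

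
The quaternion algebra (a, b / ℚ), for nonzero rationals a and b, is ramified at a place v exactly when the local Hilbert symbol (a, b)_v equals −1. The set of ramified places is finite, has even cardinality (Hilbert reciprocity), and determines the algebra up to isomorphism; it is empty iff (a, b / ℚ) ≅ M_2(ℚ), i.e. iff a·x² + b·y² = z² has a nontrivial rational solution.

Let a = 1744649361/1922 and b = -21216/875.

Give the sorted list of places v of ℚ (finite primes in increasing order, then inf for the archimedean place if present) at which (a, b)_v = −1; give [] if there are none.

(a, b) ≡ (2, -46410) mod (ℚ^×)²; places V = {2, 3, 5, 7, 13, 17, 31, ∞}.
(a,b)_7: α=2, u≡4; β=-1, v≡6 (mod 7); (4|7)=+1, (6|7)=-1; sign (−1)^0·+1^-1·-1^2 = +1.
(a,b)_31: α=-2, u≡10; β=0, v≡16 (mod 31); (10|31)=+1, (16|31)=+1; sign (−1)^0·+1^0·+1^-2 = +1.
(a,b)_∞: sgn(2)=+, sgn(-46410)=−, so +1.
(a,b)_3: α=6, u≡2; β=1, v≡1 (mod 3); (2|3)=-1, (1|3)=+1; sign (−1)^0·-1^1·+1^6 = -1.
(a,b)_13: α=2, u≡11; β=1, v≡8 (mod 13); (11|13)=-1, (8|13)=-1; sign (−1)^0·-1^1·-1^2 = -1.
(a,b)_17: α=2, u≡13; β=1, v≡14 (mod 17); (13|17)=+1, (14|17)=-1; sign (−1)^0·+1^1·-1^2 = +1.
(a,b)_2: α=-1, β=5; u≡1, v≡3 (mod 8); ε(u)ε(v)=0·1, αω(v)=-1·1, βω(u)=5·0; sum ≡ 1  ⇒  -1.
(a,b)_5: α=0, u≡3; β=-3, v≡2 (mod 5); (3|5)=-1, (2|5)=-1; sign (−1)^0·-1^-3·-1^0 = -1.
Ram(2, -46410) = {2, 3, 5, 13}; no ℚ_2-point on the conic.

[2, 3, 5, 13]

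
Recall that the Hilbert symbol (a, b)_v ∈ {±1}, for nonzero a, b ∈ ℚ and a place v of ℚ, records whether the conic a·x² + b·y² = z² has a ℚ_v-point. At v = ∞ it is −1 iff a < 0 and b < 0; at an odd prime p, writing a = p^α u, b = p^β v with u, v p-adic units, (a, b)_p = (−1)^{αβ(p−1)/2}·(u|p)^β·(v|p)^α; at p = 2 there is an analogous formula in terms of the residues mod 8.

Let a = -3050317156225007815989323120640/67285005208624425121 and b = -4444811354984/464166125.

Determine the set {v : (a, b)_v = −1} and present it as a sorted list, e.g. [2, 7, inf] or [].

Mod squares: a ≡ -13585, b ≡ -4374370. Check v ∈ {∞, 2, 3, 5, 7, 11, 13, 19, 23, 41, 47}.
v=23: a=23^4·(≡6), b=23^3·(≡21) mod 23; (6|23)=+1, (21|23)=-1; (−1)^{4·3·11}·(+1)^3·(-1)^4 = +1.
v=13: a=13^1·(≡5), b=13^1·(≡7) mod 13; (5|13)=-1, (7|13)=-1; (−1)^{1·1·6}·(-1)^1·(-1)^1 = +1.
v=41: a=41^-4·(≡26), b=41^-2·(≡18) mod 41; (26|41)=-1, (18|41)=+1; (−1)^{-4·-2·20}·(-1)^-2·(+1)^-4 = +1.
v=3: a=3^4·(≡2), b=3^0·(≡2) mod 3; (2|3)=-1, (2|3)=-1; (−1)^{4·0·1}·(-1)^0·(-1)^4 = +1.
v=47: a=47^-8·(≡30), b=47^-2·(≡21) mod 47; (30|47)=-1, (21|47)=+1; (−1)^{-8·-2·23}·(-1)^-2·(+1)^-8 = +1.
v=2: v_2(a)=14, v_2(b)=3; units ≡ 7, 7 (mod 8); ε·ε+αω+βω = 1·1+14·0+3·0 ≡ 1  ⇒  (a,b)_2 = -1.
v=∞: -13585 < 0 and -4374370 < 0  ⇒  (a,b)_∞ = -1.
v=5: a=5^1·(≡2), b=5^-3·(≡4) mod 5; (2|5)=-1, (4|5)=+1; (−1)^{1·-3·2}·(-1)^-3·(+1)^1 = -1.
v=7: a=7^12·(≡2), b=7^5·(≡2) mod 7; (2|7)=+1, (2|7)=+1; (−1)^{12·5·3}·(+1)^5·(+1)^12 = +1.
v=19: a=19^3·(≡7), b=19^1·(≡15) mod 19; (7|19)=+1, (15|19)=-1; (−1)^{3·1·9}·(+1)^1·(-1)^3 = +1.
v=11: a=11^3·(≡8), b=11^1·(≡8) mod 11; (8|11)=-1, (8|11)=-1; (−1)^{3·1·5}·(-1)^1·(-1)^3 = -1.
|Ram(-13585, -4374370)| = 4, even; anisotropic at {2, 5, 11, ∞}.

[2, 5, 11, inf]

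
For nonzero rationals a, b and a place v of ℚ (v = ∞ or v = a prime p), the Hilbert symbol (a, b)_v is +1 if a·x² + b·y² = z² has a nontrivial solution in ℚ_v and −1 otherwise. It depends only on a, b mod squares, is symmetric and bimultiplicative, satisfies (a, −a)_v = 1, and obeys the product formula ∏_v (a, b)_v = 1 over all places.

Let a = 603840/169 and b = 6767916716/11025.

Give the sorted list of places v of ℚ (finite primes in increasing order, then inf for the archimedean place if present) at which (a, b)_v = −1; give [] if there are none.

[2, 3, 11, 17, 43, 47]

Mod squares: a ≡ 9435, b ≡ 13983299. Check v ∈ {∞, 2, 3, 5, 7, 11, 13, 17, 37, 43, 47}.
v=17: a=17^1·(≡10), b=17^1·(≡15) mod 17; (10|17)=-1, (15|17)=+1; (−1)^{1·1·8}·(-1)^1·(+1)^1 = -1.
v=5: a=5^1·(≡2), b=5^-2·(≡1) mod 5; (2|5)=-1, (1|5)=+1; (−1)^{1·-2·2}·(-1)^-2·(+1)^1 = +1.
v=43: a=43^0·(≡3), b=43^1·(≡20) mod 43; (3|43)=-1, (20|43)=-1; (−1)^{0·1·21}·(-1)^1·(-1)^0 = -1.
v=∞: 9435 > 0 and 13983299 > 0  ⇒  (a,b)_∞ = +1.
v=37: a=37^1·(≡16), b=37^1·(≡10) mod 37; (16|37)=+1, (10|37)=+1; (−1)^{1·1·18}·(+1)^1·(+1)^1 = +1.
v=3: a=3^1·(≡1), b=3^-2·(≡2) mod 3; (1|3)=+1, (2|3)=-1; (−1)^{1·-2·1}·(+1)^-2·(-1)^1 = -1.
v=13: a=13^-2·(≡3), b=13^0·(≡2) mod 13; (3|13)=+1, (2|13)=-1; (−1)^{-2·0·6}·(+1)^0·(-1)^-2 = +1.
v=7: a=7^0·(≡6), b=7^-2·(≡1) mod 7; (6|7)=-1, (1|7)=+1; (−1)^{0·-2·3}·(-1)^-2·(+1)^0 = +1.
v=2: v_2(a)=6, v_2(b)=2; units ≡ 3, 3 (mod 8); ε·ε+αω+βω = 1·1+6·1+2·1 ≡ 1  ⇒  (a,b)_2 = -1.
v=11: a=11^0·(≡7), b=11^3·(≡3) mod 11; (7|11)=-1, (3|11)=+1; (−1)^{0·3·5}·(-1)^3·(+1)^0 = -1.
v=47: a=47^0·(≡33), b=47^1·(≡28) mod 47; (33|47)=-1, (28|47)=+1; (−1)^{0·1·23}·(-1)^1·(+1)^0 = -1.
(9435, 13983299 / ℚ) ramifies at {2, 3, 11, 17, 43, 47}: a division algebra.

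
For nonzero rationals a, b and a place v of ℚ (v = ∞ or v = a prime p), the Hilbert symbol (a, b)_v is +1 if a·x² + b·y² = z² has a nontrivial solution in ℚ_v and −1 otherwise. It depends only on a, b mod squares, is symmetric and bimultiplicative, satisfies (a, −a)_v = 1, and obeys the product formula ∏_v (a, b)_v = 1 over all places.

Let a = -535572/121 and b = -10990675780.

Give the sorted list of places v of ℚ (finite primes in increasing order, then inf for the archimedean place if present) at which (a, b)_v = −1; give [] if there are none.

(a, b) ≡ (-1653, -11305) mod (ℚ^×)²; places V = {2, 3, 5, 7, 11, 17, 19, 29, ∞}.
(a,b)_29: α=1, u≡1; β=2, v≡9 (mod 29); (1|29)=+1, (9|29)=+1; sign (−1)^0·+1^2·+1^1 = +1.
(a,b)_5: α=0, u≡3; β=1, v≡4 (mod 5); (3|5)=-1, (4|5)=+1; sign (−1)^0·-1^1·+1^0 = -1.
(a,b)_∞: sgn(-1653)=−, sgn(-11305)=−, so -1.
(a,b)_7: α=0, u≡6; β=1, v≡2 (mod 7); (6|7)=-1, (2|7)=+1; sign (−1)^0·-1^1·+1^0 = -1.
(a,b)_17: α=0, u≡15; β=3, v≡4 (mod 17); (15|17)=+1, (4|17)=+1; sign (−1)^0·+1^3·+1^0 = +1.
(a,b)_11: α=-2, u≡7; β=0, v≡4 (mod 11); (7|11)=-1, (4|11)=+1; sign (−1)^0·-1^0·+1^-2 = +1.
(a,b)_19: α=1, u≡12; β=1, v≡14 (mod 19); (12|19)=-1, (14|19)=-1; sign (−1)^1·-1^1·-1^1 = -1.
(a,b)_2: α=2, β=2; u≡3, v≡7 (mod 8); ε(u)ε(v)=1·1, αω(v)=2·0, βω(u)=2·1; sum ≡ 1  ⇒  -1.
(a,b)_3: α=5, u≡1; β=0, v≡2 (mod 3); (1|3)=+1, (2|3)=-1; sign (−1)^0·+1^0·-1^5 = -1.
(-1653, -11305 / ℚ) ramifies at {2, 3, 5, 7, 19, ∞}: a division algebra.

[2, 3, 5, 7, 19, inf]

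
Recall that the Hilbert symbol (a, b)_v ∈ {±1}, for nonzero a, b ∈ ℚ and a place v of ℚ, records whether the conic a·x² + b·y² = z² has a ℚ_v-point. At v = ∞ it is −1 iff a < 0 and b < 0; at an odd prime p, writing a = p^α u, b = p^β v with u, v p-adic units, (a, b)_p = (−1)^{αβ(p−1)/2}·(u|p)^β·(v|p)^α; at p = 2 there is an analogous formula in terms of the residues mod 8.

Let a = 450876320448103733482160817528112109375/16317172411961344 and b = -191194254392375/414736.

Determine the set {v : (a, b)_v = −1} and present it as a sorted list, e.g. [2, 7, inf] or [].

Mod squares: a ≡ 1247, b ≡ -3323255. Check v ∈ {∞, 2, 5, 7, 11, 13, 17, 23, 29, 37, 41, 43}.
v=∞: 1247 > 0 and -3323255 < 0  ⇒  (a,b)_∞ = +1.
v=5: a=5^8·(≡3), b=5^3·(≡1) mod 5; (3|5)=-1, (1|5)=+1; (−1)^{8·3·2}·(-1)^3·(+1)^8 = -1.
v=37: a=37^6·(≡9), b=37^2·(≡36) mod 37; (9|37)=+1, (36|37)=+1; (−1)^{6·2·18}·(+1)^2·(+1)^6 = +1.
v=17: a=17^2·(≡3), b=17^0·(≡3) mod 17; (3|17)=-1, (3|17)=-1; (−1)^{2·0·8}·(-1)^0·(-1)^2 = +1.
v=13: a=13^2·(≡10), b=13^1·(≡10) mod 13; (10|13)=+1, (10|13)=+1; (−1)^{2·1·6}·(+1)^1·(+1)^2 = +1.
v=11: a=11^-2·(≡5), b=11^0·(≡10) mod 11; (5|11)=+1, (10|11)=-1; (−1)^{-2·0·5}·(+1)^0·(-1)^-2 = +1.
v=23: a=23^-4·(≡17), b=23^-2·(≡15) mod 23; (17|23)=-1, (15|23)=-1; (−1)^{-4·-2·11}·(-1)^-2·(-1)^-4 = +1.
v=43: a=43^3·(≡32), b=43^1·(≡39) mod 43; (32|43)=-1, (39|43)=-1; (−1)^{3·1·21}·(-1)^1·(-1)^3 = -1.
v=2: v_2(a)=-12, v_2(b)=-4; units ≡ 7, 1 (mod 8); ε·ε+αω+βω = 1·0+-12·0+-4·0 ≡ 0  ⇒  (a,b)_2 = +1.
v=29: a=29^3·(≡15), b=29^1·(≡28) mod 29; (15|29)=-1, (28|29)=+1; (−1)^{3·1·14}·(-1)^1·(+1)^3 = -1.
v=41: a=41^6·(≡34), b=41^3·(≡1) mod 41; (34|41)=-1, (1|41)=+1; (−1)^{6·3·20}·(-1)^3·(+1)^6 = -1.
v=7: a=7^-6·(≡2), b=7^-2·(≡4) mod 7; (2|7)=+1, (4|7)=+1; (−1)^{-6·-2·3}·(+1)^-2·(+1)^-6 = +1.
(1247, -3323255 / ℚ) ramifies at {5, 29, 41, 43}: a division algebra.

[5, 29, 41, 43]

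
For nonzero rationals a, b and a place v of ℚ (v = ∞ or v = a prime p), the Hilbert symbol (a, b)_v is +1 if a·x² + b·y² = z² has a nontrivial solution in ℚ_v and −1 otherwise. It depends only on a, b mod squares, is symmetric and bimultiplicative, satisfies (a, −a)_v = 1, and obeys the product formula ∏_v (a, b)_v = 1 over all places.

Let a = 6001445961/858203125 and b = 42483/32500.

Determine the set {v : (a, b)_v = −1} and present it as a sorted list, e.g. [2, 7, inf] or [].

Mod squares: a ≡ 13, b ≡ 39. Check v ∈ {∞, 2, 3, 5, 7, 13, 17, 31}.
v=5: a=5^-8·(≡3), b=5^-4·(≡4) mod 5; (3|5)=-1, (4|5)=+1; (−1)^{-8·-4·2}·(-1)^-4·(+1)^-8 = +1.
v=∞: 13 > 0 and 39 > 0  ⇒  (a,b)_∞ = +1.
v=3: a=3^2·(≡1), b=3^1·(≡1) mod 3; (1|3)=+1, (1|3)=+1; (−1)^{2·1·1}·(+1)^1·(+1)^2 = +1.
v=13: a=13^-3·(≡4), b=13^-1·(≡3) mod 13; (4|13)=+1, (3|13)=+1; (−1)^{-3·-1·6}·(+1)^-1·(+1)^-3 = +1.
v=7: a=7^4·(≡5), b=7^2·(≡1) mod 7; (5|7)=-1, (1|7)=+1; (−1)^{4·2·3}·(-1)^2·(+1)^4 = +1.
v=17: a=17^2·(≡4), b=17^2·(≡10) mod 17; (4|17)=+1, (10|17)=-1; (−1)^{2·2·8}·(+1)^2·(-1)^2 = +1.
v=31: a=31^2·(≡6), b=31^0·(≡14) mod 31; (6|31)=-1, (14|31)=+1; (−1)^{2·0·15}·(-1)^0·(+1)^2 = +1.
v=2: v_2(a)=0, v_2(b)=-2; units ≡ 5, 7 (mod 8); ε·ε+αω+βω = 0·1+0·0+-2·1 ≡ 0  ⇒  (a,b)_2 = +1.
Ram(a, b) = ∅: the form 13·x² + 39·y² − z² is isotropic over every ℚ_v, so by Hasse–Minkowski it is isotropic over ℚ.

[]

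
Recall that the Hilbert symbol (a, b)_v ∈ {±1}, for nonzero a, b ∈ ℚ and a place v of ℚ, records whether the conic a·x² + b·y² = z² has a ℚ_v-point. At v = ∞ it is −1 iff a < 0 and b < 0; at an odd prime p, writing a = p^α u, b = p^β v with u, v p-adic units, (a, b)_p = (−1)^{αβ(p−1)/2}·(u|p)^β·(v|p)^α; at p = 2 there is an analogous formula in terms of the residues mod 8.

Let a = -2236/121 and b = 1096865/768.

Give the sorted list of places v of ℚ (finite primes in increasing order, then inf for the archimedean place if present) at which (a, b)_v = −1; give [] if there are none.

(a, b) ≡ (-559, 555) mod (ℚ^×)²; places V = {2, 3, 5, 7, 11, 13, 37, 43, ∞}.
(a,b)_13: α=1, u≡9; β=0, v≡3 (mod 13); (9|13)=+1, (3|13)=+1; sign (−1)^0·+1^0·+1^1 = +1.
(a,b)_3: α=0, u≡2; β=-1, v≡2 (mod 3); (2|3)=-1, (2|3)=-1; sign (−1)^0·-1^-1·-1^0 = -1.
(a,b)_5: α=0, u≡4; β=1, v≡1 (mod 5); (4|5)=+1, (1|5)=+1; sign (−1)^0·+1^1·+1^0 = +1.
(a,b)_43: α=1, u≡28; β=0, v≡18 (mod 43); (28|43)=-1, (18|43)=-1; sign (−1)^0·-1^0·-1^1 = -1.
(a,b)_37: α=0, u≡28; β=1, v≡32 (mod 37); (28|37)=+1, (32|37)=-1; sign (−1)^0·+1^1·-1^0 = +1.
(a,b)_7: α=0, u≡2; β=2, v≡4 (mod 7); (2|7)=+1, (4|7)=+1; sign (−1)^0·+1^2·+1^0 = +1.
(a,b)_2: α=2, β=-8; u≡1, v≡3 (mod 8); ε(u)ε(v)=0·1, αω(v)=2·1, βω(u)=-8·0; sum ≡ 0  ⇒  +1.
(a,b)_∞: sgn(-559)=−, sgn(555)=+, so +1.
(a,b)_11: α=-2, u≡8; β=2, v≡5 (mod 11); (8|11)=-1, (5|11)=+1; sign (−1)^0·-1^2·+1^-2 = +1.
(-559, 555 / ℚ) ramifies at {3, 43}: a division algebra.

[3, 43]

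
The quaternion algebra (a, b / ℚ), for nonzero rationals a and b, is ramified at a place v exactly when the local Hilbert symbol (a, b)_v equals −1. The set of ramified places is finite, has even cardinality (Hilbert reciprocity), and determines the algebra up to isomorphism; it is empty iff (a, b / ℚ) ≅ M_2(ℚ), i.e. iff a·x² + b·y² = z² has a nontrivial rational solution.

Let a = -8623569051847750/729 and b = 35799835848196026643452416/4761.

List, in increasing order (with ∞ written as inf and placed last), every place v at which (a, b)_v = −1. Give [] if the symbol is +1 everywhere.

(a, b) ≡ (-24310, 34034) mod (ℚ^×)²; places V = {2, 3, 5, 7, 11, 13, 17, 23, ∞}.
(a,b)_17: α=3, u≡4; β=5, v≡9 (mod 17); (4|17)=+1, (9|17)=+1; sign (−1)^0·+1^5·+1^3 = +1.
(a,b)_3: α=-6, u≡2; β=-2, v≡2 (mod 3); (2|3)=-1, (2|3)=-1; sign (−1)^0·-1^-2·-1^-6 = +1.
(a,b)_7: α=4, u≡2; β=7, v≡4 (mod 7); (2|7)=+1, (4|7)=+1; sign (−1)^0·+1^7·+1^4 = +1.
(a,b)_2: α=1, β=9; u≡5, v≡1 (mod 8); ε(u)ε(v)=0·0, αω(v)=1·0, βω(u)=9·1; sum ≡ 1  ⇒  -1.
(a,b)_11: α=3, u≡3; β=5, v≡4 (mod 11); (3|11)=+1, (4|11)=+1; sign (−1)^1·+1^5·+1^3 = -1.
(a,b)_13: α=3, u≡5; β=5, v≡11 (mod 13); (5|13)=-1, (11|13)=-1; sign (−1)^0·-1^5·-1^3 = +1.
(a,b)_5: α=3, u≡2; β=0, v≡1 (mod 5); (2|5)=-1, (1|5)=+1; sign (−1)^0·-1^0·+1^3 = +1.
(a,b)_23: α=0, u≡12; β=-2, v≡20 (mod 23); (12|23)=+1, (20|23)=-1; sign (−1)^0·+1^-2·-1^0 = +1.
(a,b)_∞: sgn(-24310)=−, sgn(34034)=+, so +1.
|Ram(-24310, 34034)| = 2, even; anisotropic at {2, 11}.

[2, 11]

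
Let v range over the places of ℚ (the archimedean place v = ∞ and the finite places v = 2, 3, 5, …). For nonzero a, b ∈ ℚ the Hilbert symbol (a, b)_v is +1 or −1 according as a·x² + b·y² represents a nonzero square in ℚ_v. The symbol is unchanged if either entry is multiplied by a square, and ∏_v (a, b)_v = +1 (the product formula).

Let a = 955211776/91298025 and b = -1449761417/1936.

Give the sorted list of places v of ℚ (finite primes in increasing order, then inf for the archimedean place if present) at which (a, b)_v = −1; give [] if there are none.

[2, 17, 19, 29]

Mod squares: a ≡ 646, b ≡ -377. Check v ∈ {∞, 2, 3, 5, 7, 11, 13, 17, 19, 29, 37, 53}.
v=53: a=53^0·(≡11), b=53^2·(≡36) mod 53; (11|53)=+1, (36|53)=+1; (−1)^{0·2·26}·(+1)^2·(+1)^0 = +1.
v=7: a=7^-4·(≡1), b=7^0·(≡2) mod 7; (1|7)=+1, (2|7)=+1; (−1)^{-4·0·3}·(+1)^0·(+1)^-4 = +1.
v=13: a=13^-2·(≡9), b=13^1·(≡12) mod 13; (9|13)=+1, (12|13)=+1; (−1)^{-2·1·6}·(+1)^1·(+1)^-2 = +1.
v=17: a=17^1·(≡1), b=17^0·(≡3) mod 17; (1|17)=+1, (3|17)=-1; (−1)^{1·0·8}·(+1)^0·(-1)^1 = -1.
v=19: a=19^3·(≡8), b=19^0·(≡14) mod 19; (8|19)=-1, (14|19)=-1; (−1)^{3·0·9}·(-1)^0·(-1)^3 = -1.
v=3: a=3^-2·(≡1), b=3^0·(≡1) mod 3; (1|3)=+1, (1|3)=+1; (−1)^{-2·0·1}·(+1)^0·(+1)^-2 = +1.
v=11: a=11^0·(≡7), b=11^-2·(≡10) mod 11; (7|11)=-1, (10|11)=-1; (−1)^{0·-2·5}·(-1)^-2·(-1)^0 = +1.
v=∞: 646 > 0 and -377 < 0  ⇒  (a,b)_∞ = +1.
v=2: v_2(a)=13, v_2(b)=-4; units ≡ 3, 7 (mod 8); ε·ε+αω+βω = 1·1+13·0+-4·1 ≡ 1  ⇒  (a,b)_2 = -1.
v=5: a=5^-2·(≡1), b=5^0·(≡3) mod 5; (1|5)=+1, (3|5)=-1; (−1)^{-2·0·2}·(+1)^0·(-1)^-2 = +1.
v=29: a=29^0·(≡12), b=29^1·(≡1) mod 29; (12|29)=-1, (1|29)=+1; (−1)^{0·1·14}·(-1)^1·(+1)^0 = -1.
v=37: a=37^0·(≡29), b=37^2·(≡11) mod 37; (29|37)=-1, (11|37)=+1; (−1)^{0·2·18}·(-1)^2·(+1)^0 = +1.
(646, -377 / ℚ) ramifies at {2, 17, 19, 29}: a division algebra.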